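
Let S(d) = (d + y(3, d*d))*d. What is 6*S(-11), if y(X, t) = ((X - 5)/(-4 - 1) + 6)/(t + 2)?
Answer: 148126/205 ≈ 722.57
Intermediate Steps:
y(X, t) = (7 - X/5)/(2 + t) (y(X, t) = ((-5 + X)/(-5) + 6)/(2 + t) = ((-5 + X)*(-⅕) + 6)/(2 + t) = ((1 - X/5) + 6)/(2 + t) = (7 - X/5)/(2 + t))
S(d) = d*(d + 32/(5*(2 + d²))) (S(d) = (d + (35 - 1*3)/(5*(2 + d*d)))*d = (d + (35 - 3)/(5*(2 + d²)))*d = (d + (⅕)*32/(2 + d²))*d = (d + 32/(5*(2 + d²)))*d = d*(d + 32/(5*(2 + d²))))
6*S(-11) = 6*((⅕)*(-11)*(32 + 5*(-11)*(2 + (-11)²))/(2 + (-11)²)) = 6*((⅕)*(-11)*(32 + 5*(-11)*(2 + 121))/(2 + 121)) = 6*((⅕)*(-11)*(32 + 5*(-11)*123)/123) = 6*((⅕)*(-11)*(1/123)*(32 - 6765)) = 6*((⅕)*(-11)*(1/123)*(-6733)) = 6*(74063/615) = 148126/205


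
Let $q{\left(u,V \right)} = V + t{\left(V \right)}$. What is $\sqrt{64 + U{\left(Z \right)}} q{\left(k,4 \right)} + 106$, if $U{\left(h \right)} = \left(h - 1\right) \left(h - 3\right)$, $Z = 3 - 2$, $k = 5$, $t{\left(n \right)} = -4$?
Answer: $106$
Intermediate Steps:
$Z = 1$ ($Z = 3 - 2 = 1$)
$q{\left(u,V \right)} = -4 + V$ ($q{\left(u,V \right)} = V - 4 = -4 + V$)
$U{\left(h \right)} = \left(-1 + h\right) \left(-3 + h\right)$
$\sqrt{64 + U{\left(Z \right)}} q{\left(k,4 \right)} + 106 = \sqrt{64 + \left(3 + 1^{2} - 4\right)} \left(-4 + 4\right) + 106 = \sqrt{64 + \left(3 + 1 - 4\right)} 0 + 106 = \sqrt{64 + 0} \cdot 0 + 106 = \sqrt{64} \cdot 0 + 106 = 8 \cdot 0 + 106 = 0 + 106 = 106$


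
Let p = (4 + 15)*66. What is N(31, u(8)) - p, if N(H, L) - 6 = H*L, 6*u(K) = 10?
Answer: -3589/3 ≈ -1196.3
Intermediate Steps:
u(K) = 5/3 (u(K) = (1/6)*10 = 5/3)
N(H, L) = 6 + H*L
p = 1254 (p = 19*66 = 1254)
N(31, u(8)) - p = (6 + 31*(5/3)) - 1*1254 = (6 + 155/3) - 1254 = 173/3 - 1254 = -3589/3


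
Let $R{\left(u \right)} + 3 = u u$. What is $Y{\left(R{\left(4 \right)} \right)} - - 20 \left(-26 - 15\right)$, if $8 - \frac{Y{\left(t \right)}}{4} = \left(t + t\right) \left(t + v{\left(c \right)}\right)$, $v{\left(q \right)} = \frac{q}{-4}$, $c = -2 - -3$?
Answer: $-2114$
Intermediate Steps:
$R{\left(u \right)} = -3 + u^{2}$ ($R{\left(u \right)} = -3 + u u = -3 + u^{2}$)
$c = 1$ ($c = -2 + 3 = 1$)
$v{\left(q \right)} = - \frac{q}{4}$ ($v{\left(q \right)} = q \left(- \frac{1}{4}\right) = - \frac{q}{4}$)
$Y{\left(t \right)} = 32 - 8 t \left(- \frac{1}{4} + t\right)$ ($Y{\left(t \right)} = 32 - 4 \left(t + t\right) \left(t - \frac{1}{4}\right) = 32 - 4 \cdot 2 t \left(t - \frac{1}{4}\right) = 32 - 4 \cdot 2 t \left(- \frac{1}{4} + t\right) = 32 - 8 t \left(- \frac{1}{4} + t\right)$)
$Y{\left(R{\left(4 \right)} \right)} - - 20 \left(-26 - 15\right) = \left(32 - 8 \left(-3 + 4^{2}\right)^{2} + 2 \left(-3 + 4^{2}\right)\right) - - 20 \left(-26 - 15\right) = \left(32 - 8 \left(-3 + 16\right)^{2} + 2 \left(-3 + 16\right)\right) - \left(-20\right) \left(-41\right) = \left(32 - 8 \cdot 13^{2} + 2 \cdot 13\right) - 820 = \left(32 - 1352 + 26\right) - 820 = -1294 - 820 = -2114$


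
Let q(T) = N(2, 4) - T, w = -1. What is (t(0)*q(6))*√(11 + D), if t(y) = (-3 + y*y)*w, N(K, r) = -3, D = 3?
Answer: -27*√14 ≈ -101.02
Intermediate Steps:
t(y) = 3 - y² (t(y) = (-3 + y*y)*(-1) = (-3 + y²)*(-1) = 3 - y²)
q(T) = -3 - T
(t(0)*q(6))*√(11 + D) = ((3 - 1*0²)*(-3 - 1*6))*√(11 + 3) = ((3 - 1*0)*(-3 - 6))*√14 = ((3 + 0)*(-9))*√14 = (3*(-9))*√14 = -27*√14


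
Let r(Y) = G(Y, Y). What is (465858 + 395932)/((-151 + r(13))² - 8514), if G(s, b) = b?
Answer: 86179/1053 ≈ 81.841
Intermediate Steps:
r(Y) = Y
(465858 + 395932)/((-151 + r(13))² - 8514) = (465858 + 395932)/((-151 + 13)² - 8514) = 861790/((-138)² - 8514) = 861790/(19044 - 8514) = 861790/10530 = 861790*(1/10530) = 86179/1053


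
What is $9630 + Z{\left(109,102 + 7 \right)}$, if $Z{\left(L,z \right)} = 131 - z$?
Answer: $9652$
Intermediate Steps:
$9630 + Z{\left(109,102 + 7 \right)} = 9630 + \left(131 - \left(102 + 7\right)\right) = 9630 + \left(131 - 109\right) = 9630 + 22 = 9652$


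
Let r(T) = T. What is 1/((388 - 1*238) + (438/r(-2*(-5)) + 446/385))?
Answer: 385/75059 ≈ 0.0051293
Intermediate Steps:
1/((388 - 1*238) + (438/r(-2*(-5)) + 446/385)) = 1/((388 - 1*238) + (438/((-2*(-5))) + 446/385)) = 1/((388 - 238) + (438/10 + 446*(1/385))) = 1/(150 + (438*(1/10) + 446/385)) = 1/(150 + (219/5 + 446/385)) = 1/(150 + 17309/385) = 1/(75059/385) = 385/75059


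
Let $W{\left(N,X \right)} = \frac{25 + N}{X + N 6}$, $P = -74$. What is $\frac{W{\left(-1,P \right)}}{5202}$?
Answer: $- \frac{1}{17340} \approx -5.767 \cdot 10^{-5}$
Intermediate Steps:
$W{\left(N,X \right)} = \frac{25 + N}{X + 6 N}$
$\frac{W{\left(-1,P \right)}}{5202} = \frac{\frac{1}{-74 + 6 \left(-1\right)} \left(25 - 1\right)}{5202} = \frac{1}{-74 - 6} \cdot 24 \cdot \frac{1}{5202} = \frac{1}{-80} \cdot 24 \cdot \frac{1}{5202} = \left(- \frac{1}{80}\right) 24 \cdot \frac{1}{5202} = \left(- \frac{3}{10}\right) \frac{1}{5202} = - \frac{1}{17340}$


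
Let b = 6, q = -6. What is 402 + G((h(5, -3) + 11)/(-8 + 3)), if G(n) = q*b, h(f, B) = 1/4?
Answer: 366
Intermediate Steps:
h(f, B) = 1/4
G(n) = -36 (G(n) = -6*6 = -36)
402 + G((h(5, -3) + 11)/(-8 + 3)) = 402 - 36 = 366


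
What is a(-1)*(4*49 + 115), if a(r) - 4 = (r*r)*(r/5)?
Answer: 5909/5 ≈ 1181.8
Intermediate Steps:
a(r) = 4 + r³/5 (a(r) = 4 + (r*r)*(r/5) = 4 + r²*(r*(⅕)) = 4 + r²*(r/5) = 4 + r³/5)
a(-1)*(4*49 + 115) = (4 + (⅕)*(-1)³)*(4*49 + 115) = (4 + (⅕)*(-1))*(196 + 115) = (4 - ⅕)*311 = (19/5)*311 = 5909/5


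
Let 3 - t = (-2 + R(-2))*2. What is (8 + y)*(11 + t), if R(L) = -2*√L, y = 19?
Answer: 486 + 108*I*√2 ≈ 486.0 + 152.74*I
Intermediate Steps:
t = 7 + 4*I*√2 (t = 3 - (-2 - 2*I*√2)*2 = 3 - (-4 - 4*I*√2) = 3 + (4 + 4*I*√2) = 7 + 4*I*√2 ≈ 7.0 + 5.6569*I)
(8 + y)*(11 + t) = (8 + 19)*(11 + (7 + 4*I*√2)) = 27*(18 + 4*I*√2) = 486 + 108*I*√2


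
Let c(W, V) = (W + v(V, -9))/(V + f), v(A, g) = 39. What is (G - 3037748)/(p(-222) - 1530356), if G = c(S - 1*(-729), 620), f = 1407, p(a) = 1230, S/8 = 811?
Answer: 3078753970/1549769201 ≈ 1.9866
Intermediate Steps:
S = 6488 (S = 8*811 = 6488)
c(W, V) = (39 + W)/(1407 + V) (c(W, V) = (W + 39)/(V + 1407) = (39 + W)/(1407 + V))
G = 7256/2027 (G = (39 + (6488 - 1*(-729)))/(1407 + 620) = (39 + (6488 + 729))/2027 = (39 + 7217)/2027 = (1/2027)*7256 = 7256/2027 ≈ 3.5797)
(G - 3037748)/(p(-222) - 1530356) = (7256/2027 - 3037748)/(1230 - 1530356) = -6157507940/2027/(-1529126) = -6157507940/2027*(-1/1529126) = 3078753970/1549769201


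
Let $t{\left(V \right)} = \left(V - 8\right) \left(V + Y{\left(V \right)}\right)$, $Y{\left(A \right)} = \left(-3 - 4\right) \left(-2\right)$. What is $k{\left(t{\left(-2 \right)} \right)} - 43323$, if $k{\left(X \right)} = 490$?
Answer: $-42833$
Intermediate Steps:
$Y{\left(A \right)} = 14$ ($Y{\left(A \right)} = \left(-7\right) \left(-2\right) = 14$)
$t{\left(V \right)} = \left(-8 + V\right) \left(14 + V\right)$ ($t{\left(V \right)} = \left(V - 8\right) \left(V + 14\right) = \left(-8 + V\right) \left(14 + V\right)$)
$k{\left(t{\left(-2 \right)} \right)} - 43323 = 490 - 43323 = -42833$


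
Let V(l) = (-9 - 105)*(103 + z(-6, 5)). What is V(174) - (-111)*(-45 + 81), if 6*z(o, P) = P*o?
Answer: -7176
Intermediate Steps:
z(o, P) = P*o/6 (z(o, P) = (P*o)/6 = P*o/6)
V(l) = -11172 (V(l) = (-9 - 105)*(103 + (⅙)*5*(-6)) = -114*(103 - 5) = -114*98 = -11172)
V(174) - (-111)*(-45 + 81) = -11172 - (-111)*(-45 + 81) = -11172 - (-111)*36 = -11172 - 1*(-3996) = -11172 + 3996 = -7176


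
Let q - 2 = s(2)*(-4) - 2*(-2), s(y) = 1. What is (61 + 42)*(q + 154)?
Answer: 16068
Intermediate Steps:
q = 2 (q = 2 + (1*(-4) - 2*(-2)) = 2 + (-4 + 4) = 2 + 0 = 2)
(61 + 42)*(q + 154) = (61 + 42)*(2 + 154) = 103*156 = 16068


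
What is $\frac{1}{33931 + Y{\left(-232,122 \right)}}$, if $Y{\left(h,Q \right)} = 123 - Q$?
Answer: $\frac{1}{33932} \approx 2.9471 \cdot 10^{-5}$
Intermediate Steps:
$\frac{1}{33931 + Y{\left(-232,122 \right)}} = \frac{1}{33931 + \left(123 - 122\right)} = \frac{1}{33931 + 1} = \frac{1}{33932}$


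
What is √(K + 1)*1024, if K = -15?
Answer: 1024*I*√14 ≈ 3831.5*I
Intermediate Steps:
√(K + 1)*1024 = √(-15 + 1)*1024 = √(-14)*1024 = (I*√14)*1024 = 1024*I*√14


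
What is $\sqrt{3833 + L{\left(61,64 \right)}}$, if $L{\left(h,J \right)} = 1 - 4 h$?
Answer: $\sqrt{3590} \approx 59.917$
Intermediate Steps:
$\sqrt{3833 + L{\left(61,64 \right)}} = \sqrt{3833 + \left(1 - 244\right)} = \sqrt{3833 - 243} = \sqrt{3590}$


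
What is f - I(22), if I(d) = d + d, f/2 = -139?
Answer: -322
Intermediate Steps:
f = -278 (f = 2*(-139) = -278)
I(d) = 2*d
f - I(22) = -278 - 2*22 = -278 - 1*44 = -278 - 44 = -322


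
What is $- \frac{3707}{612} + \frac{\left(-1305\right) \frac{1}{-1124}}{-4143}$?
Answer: $- \frac{719304341}{118746666} \approx -6.0575$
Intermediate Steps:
$- \frac{3707}{612} + \frac{\left(-1305\right) \frac{1}{-1124}}{-4143} = \left(-3707\right) \frac{1}{612} + \left(-1305\right) \left(- \frac{1}{1124}\right) \left(- \frac{1}{4143}\right) = - \frac{3707}{612} + \frac{1305}{1124} \left(- \frac{1}{4143}\right) = - \frac{3707}{612} - \frac{435}{1552244} = - \frac{719304341}{118746666}$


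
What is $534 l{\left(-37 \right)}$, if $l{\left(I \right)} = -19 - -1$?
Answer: $-9612$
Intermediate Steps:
$l{\left(I \right)} = -18$ ($l{\left(I \right)} = -19 + 1 = -18$)
$534 l{\left(-37 \right)} = 534 \left(-18\right) = -9612$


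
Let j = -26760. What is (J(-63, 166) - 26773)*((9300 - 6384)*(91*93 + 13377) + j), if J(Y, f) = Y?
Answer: -1708344336480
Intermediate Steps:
(J(-63, 166) - 26773)*((9300 - 6384)*(91*93 + 13377) + j) = (-63 - 26773)*((9300 - 6384)*(91*93 + 13377) - 26760) = -26836*(2916*(8463 + 13377) - 26760) = -26836*(2916*21840 - 26760) = -26836*(63685440 - 26760) = -26836*63658680 = -1708344336480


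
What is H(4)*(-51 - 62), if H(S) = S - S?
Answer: 0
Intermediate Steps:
H(S) = 0
H(4)*(-51 - 62) = 0*(-51 - 62) = 0*(-113) = 0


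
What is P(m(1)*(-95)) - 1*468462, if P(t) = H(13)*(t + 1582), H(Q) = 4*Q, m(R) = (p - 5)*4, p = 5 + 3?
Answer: -445478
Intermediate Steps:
p = 8
m(R) = 12 (m(R) = (8 - 5)*4 = 3*4 = 12)
P(t) = 82264 + 52*t (P(t) = (4*13)*(t + 1582) = 52*(1582 + t) = 82264 + 52*t)
P(m(1)*(-95)) - 1*468462 = (82264 + 52*(12*(-95))) - 1*468462 = (82264 + 52*(-1140)) - 468462 = (82264 - 59280) - 468462 = 22984 - 468462 = -445478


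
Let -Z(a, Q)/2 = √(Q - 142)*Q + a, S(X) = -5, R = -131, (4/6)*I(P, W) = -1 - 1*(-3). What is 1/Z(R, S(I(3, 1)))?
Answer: 131/41672 - 35*I*√3/41672 ≈ 0.0031436 - 0.0014547*I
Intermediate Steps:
I(P, W) = 3 (I(P, W) = 3*(-1 - 1*(-3))/2 = 3*(-1 + 3)/2 = (3/2)*2 = 3)
Z(a, Q) = -2*a - 2*Q*√(-142 + Q) (Z(a, Q) = -2*(√(Q - 142)*Q + a) = -2*(√(-142 + Q)*Q + a) = -2*(Q*√(-142 + Q) + a) = -2*(a + Q*√(-142 + Q)) = -2*a - 2*Q*√(-142 + Q))
1/Z(R, S(I(3, 1))) = 1/(-2*(-131) - 2*(-5)*√(-142 - 5)) = 1/(262 - 2*(-5)*√(-147)) = 1/(262 - 2*(-5)*7*I*√3) = 1/(262 + 70*I*√3)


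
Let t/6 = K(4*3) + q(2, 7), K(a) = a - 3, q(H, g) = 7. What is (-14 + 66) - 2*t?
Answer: -140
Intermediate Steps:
K(a) = -3 + a
t = 96 (t = 6*((-3 + 4*3) + 7) = 6*((-3 + 12) + 7) = 6*(9 + 7) = 6*16 = 96)
(-14 + 66) - 2*t = (-14 + 66) - 2*96 = 52 - 192 = -140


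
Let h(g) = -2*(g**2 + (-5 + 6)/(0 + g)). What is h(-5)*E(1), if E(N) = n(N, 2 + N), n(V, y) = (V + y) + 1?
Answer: -248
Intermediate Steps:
n(V, y) = 1 + V + y
E(N) = 3 + 2*N (E(N) = 1 + N + (2 + N) = 3 + 2*N)
h(g) = -2/g - 2*g**2 (h(g) = -2*(g**2 + 1/g) = -2*(1/g + g**2) = -2/g - 2*g**2)
h(-5)*E(1) = (2*(-1 - 1*(-5)**3)/(-5))*(3 + 2*1) = (2*(-1/5)*(-1 - 1*(-125)))*(3 + 2) = (2*(-1/5)*(-1 + 125))*5 = (2*(-1/5)*124)*5 = -248/5*5 = -248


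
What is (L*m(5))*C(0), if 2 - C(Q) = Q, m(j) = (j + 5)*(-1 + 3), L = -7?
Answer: -280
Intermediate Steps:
m(j) = 10 + 2*j (m(j) = (5 + j)*2 = 10 + 2*j)
C(Q) = 2 - Q
(L*m(5))*C(0) = (-7*(10 + 2*5))*(2 - 1*0) = (-7*(10 + 10))*(2 + 0) = -7*20*2 = -140*2 = -280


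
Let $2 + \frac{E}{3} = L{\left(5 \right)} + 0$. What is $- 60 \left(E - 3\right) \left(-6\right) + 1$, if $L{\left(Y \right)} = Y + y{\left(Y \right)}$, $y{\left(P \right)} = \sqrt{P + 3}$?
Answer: $2161 + 2160 \sqrt{2} \approx 5215.7$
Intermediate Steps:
$y{\left(P \right)} = \sqrt{3 + P}$
$L{\left(Y \right)} = Y + \sqrt{3 + Y}$
$E = 9 + 6 \sqrt{2}$ ($E = -6 + 3 \left(\left(5 + \sqrt{3 + 5}\right) + 0\right) = -6 + 3 \left(\left(5 + \sqrt{8}\right) + 0\right) = -6 + 3 \left(\left(5 + 2 \sqrt{2}\right) + 0\right) = -6 + 3 \left(5 + 2 \sqrt{2}\right) = -6 + \left(15 + 6 \sqrt{2}\right) = 9 + 6 \sqrt{2} \approx 17.485$)
$- 60 \left(E - 3\right) \left(-6\right) + 1 = - 60 \left(\left(9 + 6 \sqrt{2}\right) - 3\right) \left(-6\right) + 1 = - 60 \left(6 + 6 \sqrt{2}\right) \left(-6\right) + 1 = - 60 \left(-36 - 36 \sqrt{2}\right) + 1 = \left(2160 + 2160 \sqrt{2}\right) + 1 = 2161 + 2160 \sqrt{2}$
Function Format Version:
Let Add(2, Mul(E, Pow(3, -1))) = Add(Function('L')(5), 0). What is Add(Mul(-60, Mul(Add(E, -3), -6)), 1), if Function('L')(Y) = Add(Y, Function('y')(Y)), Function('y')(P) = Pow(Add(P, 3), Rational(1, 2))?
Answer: Add(2161, Mul(2160, Pow(2, Rational(1, 2)))) ≈ 5215.7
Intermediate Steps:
Function('y')(P) = Pow(Add(3, P), Rational(1, 2))
Function('L')(Y) = Add(Y, Pow(Add(3, Y), Rational(1, 2)))
E = Add(9, Mul(6, Pow(2, Rational(1, 2)))) (E = Add(-6, Mul(3, Add(Add(5, Pow(Add(3, 5), Rational(1, 2))), 0))) = Add(-6, Mul(3, Add(Add(5, Pow(8, Rational(1, 2))), 0))) = Add(-6, Mul(3, Add(Add(5, Mul(2, Pow(2, Rational(1, 2)))), 0))) = Add(-6, Mul(3, Add(5, Mul(2, Pow(2, Rational(1, 2)))))) = Add(-6, Add(15, Mul(6, Pow(2, Rational(1, 2))))) = Add(9, Mul(6, Pow(2, Rational(1, 2)))) ≈ 17.485)
Add(Mul(-60, Mul(Add(E, -3), -6)), 1) = Add(Mul(-60, Mul(Add(Add(9, Mul(6, Pow(2, Rational(1, 2)))), -3), -6)), 1) = Add(Mul(-60, Mul(Add(6, Mul(6, Pow(2, Rational(1, 2)))), -6)), 1) = Add(Mul(-60, Add(-36, Mul(-36, Pow(2, Rational(1, 2))))), 1) = Add(Add(2160, Mul(2160, Pow(2, Rational(1, 2)))), 1) = Add(2161, Mul(2160, Pow(2, Rational(1, 2))))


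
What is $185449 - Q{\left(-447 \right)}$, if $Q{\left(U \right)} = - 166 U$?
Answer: $111247$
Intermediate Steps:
$185449 - Q{\left(-447 \right)} = 185449 - \left(-166\right) \left(-447\right) = 185449 - 74202 = 111247$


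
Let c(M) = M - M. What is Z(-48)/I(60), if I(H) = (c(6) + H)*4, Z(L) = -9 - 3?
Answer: -1/20 ≈ -0.050000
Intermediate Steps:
Z(L) = -12
c(M) = 0
I(H) = 4*H (I(H) = (0 + H)*4 = H*4 = 4*H)
Z(-48)/I(60) = -12/(4*60) = -12/240 = -12*1/240 = -1/20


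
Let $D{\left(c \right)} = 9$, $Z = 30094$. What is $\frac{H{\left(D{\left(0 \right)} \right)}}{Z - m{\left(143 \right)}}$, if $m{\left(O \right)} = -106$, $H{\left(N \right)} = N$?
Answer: $\frac{9}{30200} \approx 0.00029801$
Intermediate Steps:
$\frac{H{\left(D{\left(0 \right)} \right)}}{Z - m{\left(143 \right)}} = \frac{9}{30094 - -106} = \frac{9}{30094 + 106} = \frac{9}{30200}$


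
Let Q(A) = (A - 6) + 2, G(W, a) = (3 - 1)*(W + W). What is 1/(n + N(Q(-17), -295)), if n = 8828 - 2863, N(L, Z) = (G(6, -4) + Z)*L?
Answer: 1/11656 ≈ 8.5793e-5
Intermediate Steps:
G(W, a) = 4*W (G(W, a) = 2*(2*W) = 4*W)
Q(A) = -4 + A (Q(A) = (-6 + A) + 2 = -4 + A)
N(L, Z) = L*(24 + Z) (N(L, Z) = (4*6 + Z)*L = (24 + Z)*L = L*(24 + Z))
n = 5965
1/(n + N(Q(-17), -295)) = 1/(5965 + (-4 - 17)*(24 - 295)) = 1/(5965 - 21*(-271)) = 1/(5965 + 5691) = 1/11656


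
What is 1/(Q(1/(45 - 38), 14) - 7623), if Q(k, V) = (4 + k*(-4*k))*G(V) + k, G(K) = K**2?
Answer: -7/47984 ≈ -0.00014588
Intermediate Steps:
Q(k, V) = k + V**2*(4 - 4*k**2) (Q(k, V) = (4 + k*(-4*k))*V**2 + k = (4 - 4*k**2)*V**2 + k = V**2*(4 - 4*k**2) + k = k + V**2*(4 - 4*k**2))
1/(Q(1/(45 - 38), 14) - 7623) = 1/((1/(45 - 38) + 4*14**2 - 4*14**2*(1/(45 - 38))**2) - 7623) = 1/((1/7 + 4*196 - 4*196*(1/7)**2) - 7623) = 1/((1/7 + 784 - 4*196*(1/7)**2) - 7623) = 1/((1/7 + 784 - 4*196*1/49) - 7623) = 1/((1/7 + 784 - 16) - 7623) = 1/(5377/7 - 7623) = 1/(-47984/7) = -7/47984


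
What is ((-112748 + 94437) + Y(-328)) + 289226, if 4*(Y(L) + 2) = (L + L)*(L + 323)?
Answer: 271733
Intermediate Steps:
Y(L) = -2 + L*(323 + L)/2 (Y(L) = -2 + ((L + L)*(L + 323))/4 = -2 + ((2*L)*(323 + L))/4 = -2 + (2*L*(323 + L))/4 = -2 + L*(323 + L)/2)
((-112748 + 94437) + Y(-328)) + 289226 = ((-112748 + 94437) + (-2 + (1/2)*(-328)**2 + (323/2)*(-328))) + 289226 = (-18311 + (-2 + (1/2)*107584 - 52972)) + 289226 = (-18311 + (-2 + 53792 - 52972)) + 289226 = (-18311 + 818) + 289226 = -17493 + 289226 = 271733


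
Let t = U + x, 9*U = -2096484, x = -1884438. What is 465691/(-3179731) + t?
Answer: -20198104230875/9539193 ≈ -2.1174e+6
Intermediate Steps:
U = -698828/3 (U = (⅑)*(-2096484) = -698828/3 ≈ -2.3294e+5)
t = -6352142/3 (t = -698828/3 - 1884438 = -6352142/3 ≈ -2.1174e+6)
465691/(-3179731) + t = 465691/(-3179731) - 6352142/3 = 465691*(-1/3179731) - 6352142/3 = -465691/3179731 - 6352142/3 = -20198104230875/9539193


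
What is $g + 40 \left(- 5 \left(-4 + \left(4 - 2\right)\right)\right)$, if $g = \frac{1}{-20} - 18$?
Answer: $\frac{7639}{20} \approx 381.95$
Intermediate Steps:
$g = - \frac{361}{20}$ ($g = - \frac{1}{20} - 18 = - \frac{361}{20} \approx -18.05$)
$g + 40 \left(- 5 \left(-4 + \left(4 - 2\right)\right)\right) = - \frac{361}{20} + 40 \left(- 5 \left(-4 + \left(4 - 2\right)\right)\right) = - \frac{361}{20} + 40 \left(- 5 \left(-4 + 2\right)\right) = - \frac{361}{20} + 40 \left(\left(-5\right) \left(-2\right)\right) = - \frac{361}{20} + 40 \cdot 10 = - \frac{361}{20} + 400 = \frac{7639}{20}$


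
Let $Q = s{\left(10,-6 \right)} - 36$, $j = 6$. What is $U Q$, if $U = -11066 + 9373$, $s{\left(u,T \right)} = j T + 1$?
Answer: $120203$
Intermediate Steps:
$s{\left(u,T \right)} = 1 + 6 T$ ($s{\left(u,T \right)} = 6 T + 1 = 1 + 6 T$)
$U = -1693$
$Q = -71$ ($Q = \left(1 + 6 \left(-6\right)\right) - 36 = \left(1 - 36\right) - 36 = -35 - 36 = -71$)
$U Q = \left(-1693\right) \left(-71\right) = 120203$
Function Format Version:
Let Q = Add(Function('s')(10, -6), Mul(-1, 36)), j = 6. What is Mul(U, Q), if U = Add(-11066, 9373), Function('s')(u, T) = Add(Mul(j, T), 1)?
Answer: 120203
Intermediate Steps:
Function('s')(u, T) = Add(1, Mul(6, T)) (Function('s')(u, T) = Add(Mul(6, T), 1) = Add(1, Mul(6, T)))
U = -1693
Q = -71 (Q = Add(Add(1, Mul(6, -6)), Mul(-1, 36)) = Add(Add(1, -36), -36) = Add(-35, -36) = -71)
Mul(U, Q) = Mul(-1693, -71) = 120203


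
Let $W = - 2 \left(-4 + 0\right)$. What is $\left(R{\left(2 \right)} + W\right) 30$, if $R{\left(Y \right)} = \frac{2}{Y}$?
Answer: $270$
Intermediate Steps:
$W = 8$ ($W = \left(-2\right) \left(-4\right) = 8$)
$\left(R{\left(2 \right)} + W\right) 30 = \left(\frac{2}{2} + 8\right) 30 = \left(2 \cdot \frac{1}{2} + 8\right) 30 = \left(1 + 8\right) 30 = 9 \cdot 30 = 270$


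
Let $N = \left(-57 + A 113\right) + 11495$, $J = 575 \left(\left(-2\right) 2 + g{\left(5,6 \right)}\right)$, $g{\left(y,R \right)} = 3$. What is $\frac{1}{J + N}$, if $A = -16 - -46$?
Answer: $\frac{1}{14253} \approx 7.0161 \cdot 10^{-5}$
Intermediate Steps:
$A = 30$ ($A = -16 + 46 = 30$)
$J = -575$ ($J = 575 \left(\left(-2\right) 2 + 3\right) = 575 \left(-4 + 3\right) = 575 \left(-1\right) = -575$)
$N = 14828$ ($N = \left(-57 + 30 \cdot 113\right) + 11495 = \left(-57 + 3390\right) + 11495 = 3333 + 11495 = 14828$)
$\frac{1}{J + N} = \frac{1}{-575 + 14828} = \frac{1}{14253}$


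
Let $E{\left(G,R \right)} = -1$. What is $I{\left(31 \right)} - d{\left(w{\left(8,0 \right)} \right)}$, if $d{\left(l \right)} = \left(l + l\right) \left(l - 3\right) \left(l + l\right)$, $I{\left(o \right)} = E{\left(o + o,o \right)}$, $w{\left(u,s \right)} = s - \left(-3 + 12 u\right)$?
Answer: $3321215$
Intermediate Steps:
$w{\left(u,s \right)} = 3 + s - 12 u$ ($w{\left(u,s \right)} = s - \left(-3 + 12 u\right) = 3 + s - 12 u$)
$I{\left(o \right)} = -1$
$d{\left(l \right)} = 4 l^{2} \left(-3 + l\right)$ ($d{\left(l \right)} = 2 l \left(-3 + l\right) 2 l = 4 l^{2} \left(-3 + l\right)$)
$I{\left(31 \right)} - d{\left(w{\left(8,0 \right)} \right)} = -1 - 4 \left(3 + 0 - 96\right)^{2} \left(-3 + \left(3 + 0 - 96\right)\right) = -1 - 4 \left(-93\right)^{2} \left(-3 - 93\right) = -1 - 4 \cdot 8649 \left(-96\right) = -1 - -3321216 = -1 + 3321216 = 3321215$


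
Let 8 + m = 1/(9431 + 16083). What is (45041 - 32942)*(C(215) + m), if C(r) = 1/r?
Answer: -530642188749/5485510 ≈ -96735.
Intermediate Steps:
m = -204111/25514 (m = -8 + 1/(9431 + 16083) = -8 + 1/25514 = -204111/25514 ≈ -8.0000)
(45041 - 32942)*(C(215) + m) = (45041 - 32942)*(1/215 - 204111/25514) = 12099*(1/215 - 204111/25514) = 12099*(-43858351/5485510) = -530642188749/5485510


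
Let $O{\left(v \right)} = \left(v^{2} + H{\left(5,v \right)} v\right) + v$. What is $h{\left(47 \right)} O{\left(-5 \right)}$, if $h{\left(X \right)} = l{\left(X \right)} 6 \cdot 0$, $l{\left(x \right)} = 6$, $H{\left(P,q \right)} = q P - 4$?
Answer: $0$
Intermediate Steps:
$H{\left(P,q \right)} = -4 + P q$ ($H{\left(P,q \right)} = P q - 4 = -4 + P q$)
$h{\left(X \right)} = 0$ ($h{\left(X \right)} = 6 \cdot 6 \cdot 0 = 36 \cdot 0 = 0$)
$O{\left(v \right)} = v + v^{2} + v \left(-4 + 5 v\right)$ ($O{\left(v \right)} = \left(v^{2} + \left(-4 + 5 v\right) v\right) + v = \left(v^{2} + v \left(-4 + 5 v\right)\right) + v = v + v^{2} + v \left(-4 + 5 v\right)$)
$h{\left(47 \right)} O{\left(-5 \right)} = 0 \cdot 3 \left(-5\right) \left(-1 + 2 \left(-5\right)\right) = 0 \cdot 3 \left(-5\right) \left(-1 - 10\right) = 0 \cdot 3 \left(-5\right) \left(-11\right) = 0 \cdot 165 = 0$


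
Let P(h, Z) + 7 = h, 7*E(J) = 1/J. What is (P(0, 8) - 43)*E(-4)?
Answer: 25/14 ≈ 1.7857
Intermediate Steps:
E(J) = 1/(7*J)
P(h, Z) = -7 + h
(P(0, 8) - 43)*E(-4) = ((-7 + 0) - 43)*((1/7)/(-4)) = (-7 - 43)*((1/7)*(-1/4)) = -50*(-1/28) = 25/14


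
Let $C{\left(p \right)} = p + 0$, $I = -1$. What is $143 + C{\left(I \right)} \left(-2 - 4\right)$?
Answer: $149$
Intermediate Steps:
$C{\left(p \right)} = p$
$143 + C{\left(I \right)} \left(-2 - 4\right) = 143 - \left(-2 - 4\right) = 143 - -6 = 143 + 6 = 149$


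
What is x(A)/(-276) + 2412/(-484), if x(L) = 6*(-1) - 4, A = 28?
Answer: -82609/16698 ≈ -4.9472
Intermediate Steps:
x(L) = -10 (x(L) = -6 - 4 = -10)
x(A)/(-276) + 2412/(-484) = -10/(-276) + 2412/(-484) = -10*(-1/276) + 2412*(-1/484) = 5/138 - 603/121 = -82609/16698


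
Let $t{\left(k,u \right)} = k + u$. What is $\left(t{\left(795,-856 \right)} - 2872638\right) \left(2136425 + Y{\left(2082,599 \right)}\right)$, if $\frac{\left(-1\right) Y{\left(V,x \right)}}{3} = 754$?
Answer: $-6130807915937$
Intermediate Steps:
$Y{\left(V,x \right)} = -2262$ ($Y{\left(V,x \right)} = \left(-3\right) 754 = -2262$)
$\left(t{\left(795,-856 \right)} - 2872638\right) \left(2136425 + Y{\left(2082,599 \right)}\right) = \left(\left(795 - 856\right) - 2872638\right) \left(2136425 - 2262\right) = \left(-61 - 2872638\right) 2134163 = \left(-2872699\right) 2134163 = -6130807915937$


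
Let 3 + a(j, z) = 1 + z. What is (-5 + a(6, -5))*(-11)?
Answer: 132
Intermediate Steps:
a(j, z) = -2 + z (a(j, z) = -3 + (1 + z) = -2 + z)
(-5 + a(6, -5))*(-11) = (-5 + (-2 - 5))*(-11) = (-5 - 7)*(-11) = -12*(-11) = 132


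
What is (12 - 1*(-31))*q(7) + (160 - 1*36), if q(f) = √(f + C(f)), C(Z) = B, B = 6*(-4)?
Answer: 124 + 43*I*√17 ≈ 124.0 + 177.29*I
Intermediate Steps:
B = -24
C(Z) = -24
q(f) = √(-24 + f) (q(f) = √(f - 24) = √(-24 + f))
(12 - 1*(-31))*q(7) + (160 - 1*36) = (12 - 1*(-31))*√(-24 + 7) + (160 - 1*36) = (12 + 31)*√(-17) + (160 - 36) = 43*(I*√17) + 124 = 43*I*√17 + 124 = 124 + 43*I*√17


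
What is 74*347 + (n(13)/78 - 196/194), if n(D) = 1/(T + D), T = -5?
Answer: 1554176929/60528 ≈ 25677.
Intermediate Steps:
n(D) = 1/(-5 + D)
74*347 + (n(13)/78 - 196/194) = 74*347 + (1/((-5 + 13)*78) - 196/194) = 25678 + ((1/78)/8 - 196*1/194) = 25678 + ((1/8)*(1/78) - 98/97) = 25678 + (1/624 - 98/97) = 25678 - 61055/60528 = 1554176929/60528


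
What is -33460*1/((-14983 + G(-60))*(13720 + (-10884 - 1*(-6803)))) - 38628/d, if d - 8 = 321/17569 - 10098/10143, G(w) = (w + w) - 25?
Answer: -3983168036871621161/724154103653742 ≈ -5500.4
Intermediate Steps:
G(w) = -25 + 2*w (G(w) = 2*w - 25 = -25 + 2*w)
d = 139051453/19800263 (d = 8 + (321/17569 - 10098/10143) = 8 + (321*(1/17569) - 10098*1/10143) = 8 + (321/17569 - 1122/1127) = 8 - 19350651/19800263 = 139051453/19800263 ≈ 7.0227)
-33460*1/((-14983 + G(-60))*(13720 + (-10884 - 1*(-6803)))) - 38628/d = -33460*1/((-14983 + (-25 + 2*(-60)))*(13720 + (-10884 - 1*(-6803)))) - 38628/139051453/19800263 = -33460*1/((-14983 + (-25 - 120))*(13720 + (-10884 + 6803))) - 38628*19800263/139051453 = -33460*1/((-14983 - 145)*(13720 - 4081)) - 764844559164/139051453 = -33460/(9639*(-15128)) - 764844559164/139051453 = -33460/(-145818792) - 764844559164/139051453 = -33460*(-1/145818792) - 764844559164/139051453 = 1195/5207814 - 764844559164/139051453 = -3983168036871621161/724154103653742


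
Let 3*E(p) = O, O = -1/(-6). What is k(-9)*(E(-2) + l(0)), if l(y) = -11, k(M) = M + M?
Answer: 197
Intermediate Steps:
k(M) = 2*M
O = ⅙ (O = -1*(-⅙) = ⅙ ≈ 0.16667)
E(p) = 1/18 (E(p) = (⅓)*(⅙) = 1/18)
k(-9)*(E(-2) + l(0)) = (2*(-9))*(1/18 - 11) = -18*(-197/18) = 197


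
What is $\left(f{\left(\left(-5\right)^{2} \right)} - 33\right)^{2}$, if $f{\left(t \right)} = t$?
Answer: $64$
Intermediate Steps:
$\left(f{\left(\left(-5\right)^{2} \right)} - 33\right)^{2} = \left(\left(-5\right)^{2} - 33\right)^{2} = \left(25 - 33\right)^{2} = \left(-8\right)^{2} = 64$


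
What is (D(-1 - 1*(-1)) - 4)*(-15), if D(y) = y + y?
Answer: 60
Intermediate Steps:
D(y) = 2*y
(D(-1 - 1*(-1)) - 4)*(-15) = (2*(-1 - 1*(-1)) - 4)*(-15) = (2*(-1 + 1) - 4)*(-15) = (2*0 - 4)*(-15) = (0 - 4)*(-15) = -4*(-15) = 60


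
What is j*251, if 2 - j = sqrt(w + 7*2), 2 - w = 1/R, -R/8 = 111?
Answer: 502 - 251*sqrt(3154398)/444 ≈ -502.04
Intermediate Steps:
R = -888 (R = -8*111 = -888)
w = 1777/888 (w = 2 - 1/(-888) = 2 - 1*(-1/888) = 2 + 1/888 = 1777/888 ≈ 2.0011)
j = 2 - sqrt(3154398)/444 (j = 2 - sqrt(1777/888 + 7*2) = 2 - sqrt(1777/888 + 14) = 2 - sqrt(14209/888) = 2 - sqrt(3154398)/444 ≈ -2.0001)
j*251 = (2 - sqrt(3154398)/444)*251 = 502 - 251*sqrt(3154398)/444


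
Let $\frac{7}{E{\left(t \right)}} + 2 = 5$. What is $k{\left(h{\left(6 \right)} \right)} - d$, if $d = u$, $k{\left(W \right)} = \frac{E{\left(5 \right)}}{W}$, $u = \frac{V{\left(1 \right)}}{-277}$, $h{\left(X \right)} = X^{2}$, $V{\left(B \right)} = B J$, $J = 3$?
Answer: $\frac{2263}{29916} \approx 0.075645$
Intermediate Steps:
$E{\left(t \right)} = \frac{7}{3}$ ($E{\left(t \right)} = \frac{7}{-2 + 5} = \frac{7}{3}$)
$V{\left(B \right)} = 3 B$ ($V{\left(B \right)} = B 3 = 3 B$)
$u = - \frac{3}{277}$ ($u = \frac{3 \cdot 1}{-277} = 3 \left(- \frac{1}{277}\right) = - \frac{3}{277} \approx -0.01083$)
$k{\left(W \right)} = \frac{7}{3 W}$
$d = - \frac{3}{277} \approx -0.01083$
$k{\left(h{\left(6 \right)} \right)} - d = \frac{7}{3 \cdot 6^{2}} - - \frac{3}{277} = \frac{7}{3 \cdot 36} + \frac{3}{277} = \frac{7}{3} \cdot \frac{1}{36} + \frac{3}{277} = \frac{7}{108} + \frac{3}{277} = \frac{2263}{29916}$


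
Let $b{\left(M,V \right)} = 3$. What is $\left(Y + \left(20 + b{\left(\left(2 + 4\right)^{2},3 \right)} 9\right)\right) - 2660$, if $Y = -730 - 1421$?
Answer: $-4764$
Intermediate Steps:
$Y = -2151$ ($Y = -730 - 1421 = -2151$)
$\left(Y + \left(20 + b{\left(\left(2 + 4\right)^{2},3 \right)} 9\right)\right) - 2660 = \left(-2151 + \left(20 + 3 \cdot 9\right)\right) - 2660 = \left(-2151 + \left(20 + 27\right)\right) - 2660 = \left(-2151 + 47\right) - 2660 = -2104 - 2660 = -4764$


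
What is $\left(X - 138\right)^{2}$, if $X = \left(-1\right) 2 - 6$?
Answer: $21316$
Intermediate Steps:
$X = -8$ ($X = -2 - 6 = -8$)
$\left(X - 138\right)^{2} = \left(-8 - 138\right)^{2} = \left(-146\right)^{2} = 21316$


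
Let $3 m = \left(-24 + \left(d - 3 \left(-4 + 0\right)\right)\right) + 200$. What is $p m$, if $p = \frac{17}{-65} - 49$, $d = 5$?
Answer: $- \frac{617986}{195} \approx -3169.2$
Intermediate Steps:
$m = \frac{193}{3}$ ($m = \frac{\left(-24 - \left(-5 + 3 \left(-4 + 0\right)\right)\right) + 200}{3} = \frac{\left(-24 - \left(-5 + 3 \left(-4\right)\right)\right) + 200}{3} = \frac{\left(-24 + \left(5 - -12\right)\right) + 200}{3} = \frac{\left(-24 + \left(5 + 12\right)\right) + 200}{3} = \frac{\left(-24 + 17\right) + 200}{3} = \frac{-7 + 200}{3} = \frac{1}{3} \cdot 193 = \frac{193}{3} \approx 64.333$)
$p = - \frac{3202}{65}$ ($p = 17 \left(- \frac{1}{65}\right) - 49 = - \frac{17}{65} - 49 = - \frac{3202}{65} \approx -49.262$)
$p m = \left(- \frac{3202}{65}\right) \frac{193}{3} = - \frac{617986}{195}$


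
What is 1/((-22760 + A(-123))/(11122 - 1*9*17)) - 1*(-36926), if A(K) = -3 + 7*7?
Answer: 838726195/22714 ≈ 36926.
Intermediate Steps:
A(K) = 46 (A(K) = -3 + 49 = 46)
1/((-22760 + A(-123))/(11122 - 1*9*17)) - 1*(-36926) = 1/((-22760 + 46)/(11122 - 1*9*17)) - 1*(-36926) = 1/(-22714/(11122 - 9*17)) + 36926 = 1/(-22714/(11122 - 153)) + 36926 = 1/(-22714/10969) + 36926 = -10969/22714 + 36926 = 838726195/22714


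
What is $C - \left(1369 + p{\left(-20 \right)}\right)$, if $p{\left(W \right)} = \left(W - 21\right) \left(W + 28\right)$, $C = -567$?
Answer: $-1608$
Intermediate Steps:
$p{\left(W \right)} = \left(-21 + W\right) \left(28 + W\right)$
$C - \left(1369 + p{\left(-20 \right)}\right) = -567 - \left(1181 - 140\right) = -567 - 1041 = -1608$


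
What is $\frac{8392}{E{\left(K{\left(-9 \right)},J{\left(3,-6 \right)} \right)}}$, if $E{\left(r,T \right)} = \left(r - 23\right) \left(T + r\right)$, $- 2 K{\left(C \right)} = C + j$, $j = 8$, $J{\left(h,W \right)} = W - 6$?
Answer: $\frac{33568}{1035} \approx 32.433$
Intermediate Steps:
$J{\left(h,W \right)} = -6 + W$
$K{\left(C \right)} = -4 - \frac{C}{2}$ ($K{\left(C \right)} = - \frac{C + 8}{2} = - \frac{8 + C}{2} = -4 - \frac{C}{2}$)
$E{\left(r,T \right)} = \left(-23 + r\right) \left(T + r\right)$
$\frac{8392}{E{\left(K{\left(-9 \right)},J{\left(3,-6 \right)} \right)}} = \frac{8392}{\left(-4 - - \frac{9}{2}\right)^{2} - 23 \left(-6 - 6\right) - 23 \left(-4 - - \frac{9}{2}\right) + \left(-6 - 6\right) \left(-4 - - \frac{9}{2}\right)} = \frac{8392}{\left(-4 + \frac{9}{2}\right)^{2} - -276 - 23 \left(-4 + \frac{9}{2}\right) - 12 \left(-4 + \frac{9}{2}\right)} = \frac{8392}{\left(\frac{1}{2}\right)^{2} + 276 - \frac{23}{2} - 6} = \frac{8392}{\frac{1}{4} + 276 - \frac{23}{2} - 6} = \frac{8392}{\frac{1035}{4}} = 8392 \cdot \frac{4}{1035} = \frac{33568}{1035}$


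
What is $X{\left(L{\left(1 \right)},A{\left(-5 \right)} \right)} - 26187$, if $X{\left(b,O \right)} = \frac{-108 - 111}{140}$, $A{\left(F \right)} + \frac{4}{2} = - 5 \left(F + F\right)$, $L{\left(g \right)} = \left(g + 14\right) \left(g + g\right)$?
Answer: $- \frac{3666399}{140} \approx -26189.0$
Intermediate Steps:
$L{\left(g \right)} = 2 g \left(14 + g\right)$ ($L{\left(g \right)} = \left(14 + g\right) 2 g = 2 g \left(14 + g\right)$)
$A{\left(F \right)} = -2 - 10 F$ ($A{\left(F \right)} = -2 - 5 \left(F + F\right) = -2 - 5 \cdot 2 F = -2 - 10 F$)
$X{\left(b,O \right)} = - \frac{219}{140}$ ($X{\left(b,O \right)} = \left(-108 - 111\right) \frac{1}{140} = \left(-219\right) \frac{1}{140} = - \frac{219}{140}$)
$X{\left(L{\left(1 \right)},A{\left(-5 \right)} \right)} - 26187 = - \frac{219}{140} - 26187 = - \frac{3666399}{140}$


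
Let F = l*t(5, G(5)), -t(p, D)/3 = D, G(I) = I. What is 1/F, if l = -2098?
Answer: 1/31470 ≈ 3.1776e-5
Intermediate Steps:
t(p, D) = -3*D
F = 31470 (F = -(-6294)*5 = -2098*(-15) = 31470)
1/F = 1/31470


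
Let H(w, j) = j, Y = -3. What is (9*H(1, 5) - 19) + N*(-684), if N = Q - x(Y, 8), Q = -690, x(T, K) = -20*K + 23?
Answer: 378278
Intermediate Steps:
x(T, K) = 23 - 20*K
N = -553 (N = -690 - (23 - 20*8) = -690 - (23 - 160) = -690 - 1*(-137) = -690 + 137 = -553)
(9*H(1, 5) - 19) + N*(-684) = (9*5 - 19) - 553*(-684) = (45 - 19) + 378252 = 26 + 378252 = 378278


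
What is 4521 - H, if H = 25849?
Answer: -21328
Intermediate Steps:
4521 - H = 4521 - 1*25849 = 4521 - 25849 = -21328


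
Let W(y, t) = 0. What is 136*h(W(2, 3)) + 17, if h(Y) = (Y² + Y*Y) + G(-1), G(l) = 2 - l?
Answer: 425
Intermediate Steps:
h(Y) = 3 + 2*Y² (h(Y) = (Y² + Y*Y) + (2 - 1*(-1)) = (Y² + Y²) + (2 + 1) = 2*Y² + 3 = 3 + 2*Y²)
136*h(W(2, 3)) + 17 = 136*(3 + 2*0²) + 17 = 136*(3 + 2*0) + 17 = 136*(3 + 0) + 17 = 136*3 + 17 = 408 + 17 = 425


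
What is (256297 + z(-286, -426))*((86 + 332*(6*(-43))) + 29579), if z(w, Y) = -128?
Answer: -14343158479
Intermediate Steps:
(256297 + z(-286, -426))*((86 + 332*(6*(-43))) + 29579) = (256297 - 128)*((86 + 332*(6*(-43))) + 29579) = 256169*((86 + 332*(-258)) + 29579) = 256169*((86 - 85656) + 29579) = 256169*(-85570 + 29579) = 256169*(-55991) = -14343158479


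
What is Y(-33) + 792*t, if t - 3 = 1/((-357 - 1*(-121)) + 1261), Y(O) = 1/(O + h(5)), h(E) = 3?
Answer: 14616947/6150 ≈ 2376.7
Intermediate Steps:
Y(O) = 1/(3 + O) (Y(O) = 1/(O + 3) = 1/(3 + O))
t = 3076/1025 (t = 3 + 1/((-357 - 1*(-121)) + 1261) = 3 + 1/((-357 + 121) + 1261) = 3 + 1/(-236 + 1261) = 3 + 1/1025 = 3076/1025 ≈ 3.0010)
Y(-33) + 792*t = 1/(3 - 33) + 792*(3076/1025) = 1/(-30) + 2436192/1025 = -1/30 + 2436192/1025 = 14616947/6150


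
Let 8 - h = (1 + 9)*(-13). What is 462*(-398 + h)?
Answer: -120120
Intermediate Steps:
h = 138 (h = 8 - (1 + 9)*(-13) = 8 - 10*(-13) = 8 - 1*(-130) = 8 + 130 = 138)
462*(-398 + h) = 462*(-398 + 138) = 462*(-260) = -120120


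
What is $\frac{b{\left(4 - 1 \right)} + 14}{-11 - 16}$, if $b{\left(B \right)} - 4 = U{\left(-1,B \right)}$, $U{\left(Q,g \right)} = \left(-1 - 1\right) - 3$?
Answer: $- \frac{13}{27} \approx -0.48148$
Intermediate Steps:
$U{\left(Q,g \right)} = -5$ ($U{\left(Q,g \right)} = -2 - 3 = -5$)
$b{\left(B \right)} = -1$ ($b{\left(B \right)} = 4 - 5 = -1$)
$\frac{b{\left(4 - 1 \right)} + 14}{-11 - 16} = \frac{-1 + 14}{-11 - 16} = \frac{1}{-27} \cdot 13 = \left(- \frac{1}{27}\right) 13 = - \frac{13}{27}$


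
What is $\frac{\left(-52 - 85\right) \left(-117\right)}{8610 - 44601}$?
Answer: $- \frac{1781}{3999} \approx -0.44536$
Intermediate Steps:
$\frac{\left(-52 - 85\right) \left(-117\right)}{8610 - 44601} = \frac{\left(-137\right) \left(-117\right)}{-35991} = 16029 \left(- \frac{1}{35991}\right) = - \frac{1781}{3999}$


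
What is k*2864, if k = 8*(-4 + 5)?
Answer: 22912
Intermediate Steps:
k = 8 (k = 8*1 = 8)
k*2864 = 8*2864 = 22912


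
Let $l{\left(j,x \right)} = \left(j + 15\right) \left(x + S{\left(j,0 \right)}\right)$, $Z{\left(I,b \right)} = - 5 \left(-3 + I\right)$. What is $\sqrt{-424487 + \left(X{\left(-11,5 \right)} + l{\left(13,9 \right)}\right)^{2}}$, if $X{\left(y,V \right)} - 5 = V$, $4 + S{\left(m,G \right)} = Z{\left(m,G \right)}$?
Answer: $\sqrt{1138013} \approx 1066.8$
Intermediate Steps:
$Z{\left(I,b \right)} = 15 - 5 I$
$S{\left(m,G \right)} = 11 - 5 m$ ($S{\left(m,G \right)} = -4 - \left(-15 + 5 m\right) = 11 - 5 m$)
$X{\left(y,V \right)} = 5 + V$
$l{\left(j,x \right)} = \left(15 + j\right) \left(11 + x - 5 j\right)$ ($l{\left(j,x \right)} = \left(j + 15\right) \left(x - \left(-11 + 5 j\right)\right) = \left(15 + j\right) \left(11 + x - 5 j\right)$)
$\sqrt{-424487 + \left(X{\left(-11,5 \right)} + l{\left(13,9 \right)}\right)^{2}} = \sqrt{-424487 + \left(\left(5 + 5\right) + \left(165 - 832 - 5 \cdot 13^{2} + 15 \cdot 9 + 13 \cdot 9\right)\right)^{2}} = \sqrt{-424487 + \left(10 + \left(165 - 832 - 845 + 135 + 117\right)\right)^{2}} = \sqrt{-424487 + \left(10 - 1260\right)^{2}} = \sqrt{-424487 + \left(-1250\right)^{2}} = \sqrt{-424487 + 1562500} = \sqrt{1138013}$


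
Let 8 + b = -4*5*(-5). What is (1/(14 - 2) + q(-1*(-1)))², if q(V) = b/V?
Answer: 1221025/144 ≈ 8479.3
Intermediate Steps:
b = 92 (b = -8 - 4*5*(-5) = -8 - 20*(-5) = -8 + 100 = 92)
q(V) = 92/V
(1/(14 - 2) + q(-1*(-1)))² = (1/(14 - 2) + 92/((-1*(-1))))² = (1/12 + 92/1)² = (1/12 + 92*1)² = (1/12 + 92)² = (1105/12)² = 1221025/144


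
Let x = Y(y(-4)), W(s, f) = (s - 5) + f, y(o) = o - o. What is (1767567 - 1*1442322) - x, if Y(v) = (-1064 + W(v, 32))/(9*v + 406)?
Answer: 132050507/406 ≈ 3.2525e+5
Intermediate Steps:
y(o) = 0
W(s, f) = -5 + f + s (W(s, f) = (-5 + s) + f = -5 + f + s)
Y(v) = (-1037 + v)/(406 + 9*v) (Y(v) = (-1064 + (-5 + 32 + v))/(9*v + 406) = (-1064 + (27 + v))/(406 + 9*v) = (-1037 + v)/(406 + 9*v))
x = -1037/406 (x = (-1037 + 0)/(406 + 9*0) = -1037/(406 + 0) = -1037/406 ≈ -2.5542)
(1767567 - 1*1442322) - x = (1767567 - 1*1442322) - 1*(-1037/406) = (1767567 - 1442322) + 1037/406 = 325245 + 1037/406 = 132050507/406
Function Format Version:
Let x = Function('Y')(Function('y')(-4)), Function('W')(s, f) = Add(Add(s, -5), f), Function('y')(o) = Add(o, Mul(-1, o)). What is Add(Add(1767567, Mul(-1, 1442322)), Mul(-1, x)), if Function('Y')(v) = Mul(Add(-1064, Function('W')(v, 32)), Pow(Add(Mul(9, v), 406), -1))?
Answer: Rational(132050507, 406) ≈ 3.2525e+5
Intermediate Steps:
Function('y')(o) = 0
Function('W')(s, f) = Add(-5, f, s) (Function('W')(s, f) = Add(Add(-5, s), f) = Add(-5, f, s))
Function('Y')(v) = Mul(Pow(Add(406, Mul(9, v)), -1), Add(-1037, v)) (Function('Y')(v) = Mul(Add(-1064, Add(-5, 32, v)), Pow(Add(Mul(9, v), 406), -1)) = Mul(Add(-1064, Add(27, v)), Pow(Add(406, Mul(9, v)), -1)) = Mul(Add(-1037, v), Pow(Add(406, Mul(9, v)), -1)) = Mul(Pow(Add(406, Mul(9, v)), -1), Add(-1037, v)))
x = Rational(-1037, 406) (x = Mul(Pow(Add(406, Mul(9, 0)), -1), Add(-1037, 0)) = Mul(Pow(Add(406, 0), -1), -1037) = Mul(Pow(406, -1), -1037) = Mul(Rational(1, 406), -1037) = Rational(-1037, 406) ≈ -2.5542)
Add(Add(1767567, Mul(-1, 1442322)), Mul(-1, x)) = Add(Add(1767567, Mul(-1, 1442322)), Mul(-1, Rational(-1037, 406))) = Add(Add(1767567, -1442322), Rational(1037, 406)) = Add(325245, Rational(1037, 406)) = Rational(132050507, 406)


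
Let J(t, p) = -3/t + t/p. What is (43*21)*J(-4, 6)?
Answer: 301/4 ≈ 75.250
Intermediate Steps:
(43*21)*J(-4, 6) = (43*21)*(-3/(-4) - 4/6) = 903*(-3*(-¼) - 4*⅙) = 903*(¾ - ⅔) = 903*(1/12) = 301/4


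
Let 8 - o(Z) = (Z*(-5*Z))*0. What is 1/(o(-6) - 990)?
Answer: -1/982 ≈ -0.0010183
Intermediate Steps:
o(Z) = 8 (o(Z) = 8 - Z*(-5*Z)*0 = 8 - (-5*Z²)*0 = 8 - 1*0 = 8 + 0 = 8)
1/(o(-6) - 990) = 1/(8 - 990) = 1/(-982) = -1/982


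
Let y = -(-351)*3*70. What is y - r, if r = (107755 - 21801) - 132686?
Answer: 120442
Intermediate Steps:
y = 73710 (y = -39*(-27)*70 = 1053*70 = 73710)
r = -46732 (r = 85954 - 132686 = -46732)
y - r = 73710 - 1*(-46732) = 73710 + 46732 = 120442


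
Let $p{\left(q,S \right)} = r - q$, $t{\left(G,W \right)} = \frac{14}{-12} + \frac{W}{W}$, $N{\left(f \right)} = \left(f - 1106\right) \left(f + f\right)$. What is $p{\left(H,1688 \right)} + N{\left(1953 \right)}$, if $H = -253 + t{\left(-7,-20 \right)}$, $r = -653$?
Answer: $\frac{19847893}{6} \approx 3.308 \cdot 10^{6}$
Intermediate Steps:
$N{\left(f \right)} = 2 f \left(-1106 + f\right)$ ($N{\left(f \right)} = \left(-1106 + f\right) 2 f = 2 f \left(-1106 + f\right)$)
$t{\left(G,W \right)} = - \frac{1}{6}$ ($t{\left(G,W \right)} = 14 \left(- \frac{1}{12}\right) + 1 = - \frac{7}{6} + 1 = - \frac{1}{6}$)
$H = - \frac{1519}{6}$ ($H = -253 - \frac{1}{6} = - \frac{1519}{6} \approx -253.17$)
$p{\left(q,S \right)} = -653 - q$
$p{\left(H,1688 \right)} + N{\left(1953 \right)} = \left(-653 - - \frac{1519}{6}\right) + 2 \cdot 1953 \left(-1106 + 1953\right) = \left(-653 + \frac{1519}{6}\right) + 2 \cdot 1953 \cdot 847 = - \frac{2399}{6} + 3308382 = \frac{19847893}{6}$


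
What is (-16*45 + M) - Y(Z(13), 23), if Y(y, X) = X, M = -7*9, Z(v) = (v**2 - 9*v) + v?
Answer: -806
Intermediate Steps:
Z(v) = v**2 - 8*v
M = -63
(-16*45 + M) - Y(Z(13), 23) = (-16*45 - 63) - 1*23 = (-720 - 63) - 23 = -783 - 23 = -806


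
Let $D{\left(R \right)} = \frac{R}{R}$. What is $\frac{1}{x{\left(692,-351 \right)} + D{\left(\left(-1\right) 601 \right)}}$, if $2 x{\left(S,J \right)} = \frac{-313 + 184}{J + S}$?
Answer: $\frac{682}{553} \approx 1.2333$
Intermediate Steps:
$x{\left(S,J \right)} = - \frac{129}{2 \left(J + S\right)}$ ($x{\left(S,J \right)} = \frac{\left(-313 + 184\right) \frac{1}{J + S}}{2} = \frac{\left(-129\right) \frac{1}{J + S}}{2} = - \frac{129}{2 \left(J + S\right)}$)
$D{\left(R \right)} = 1$
$\frac{1}{x{\left(692,-351 \right)} + D{\left(\left(-1\right) 601 \right)}} = \frac{1}{- \frac{129}{2 \left(-351\right) + 2 \cdot 692} + 1} = \frac{1}{- \frac{129}{-702 + 1384} + 1} = \frac{1}{- \frac{129}{682} + 1} = \frac{1}{\frac{553}{682}} = \frac{682}{553}$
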